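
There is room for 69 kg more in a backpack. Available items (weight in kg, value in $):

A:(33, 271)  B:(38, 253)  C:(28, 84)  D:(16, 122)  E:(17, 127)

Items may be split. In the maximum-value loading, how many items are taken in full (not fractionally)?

3

Sort by value per unit weight and fill in that order.
Ratios (sorted): A 8.21, D 7.62, E 7.47, B 6.66, C 3.00
take A (33 @ 271); take D (16 @ 122); take E (17 @ 127); take 3/38 of B → 19.97. Capacity used 69/69.
3 item(s) taken whole; one partial (take 3/38 of B).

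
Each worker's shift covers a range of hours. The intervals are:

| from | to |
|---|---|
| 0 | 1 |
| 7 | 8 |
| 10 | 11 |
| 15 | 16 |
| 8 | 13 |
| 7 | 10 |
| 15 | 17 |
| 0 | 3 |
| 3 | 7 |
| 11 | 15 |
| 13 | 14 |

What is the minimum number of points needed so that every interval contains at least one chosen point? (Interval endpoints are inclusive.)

5

Process intervals by earliest right end; each time one isn't hit yet, stab at its right endpoint.
By right end: [0,1]  [0,3]  [3,7]  [7,8]  [7,10]  [10,11]  [8,13]  [13,14]  [11,15]  [15,16]  [15,17]
[0,1] uncovered → point at 1; [3,7] uncovered → point at 7; [10,11] uncovered → point at 11; [13,14] uncovered → point at 14; [15,16] uncovered → point at 16.
Points: 1, 7, 11, 14, 16 (5 total).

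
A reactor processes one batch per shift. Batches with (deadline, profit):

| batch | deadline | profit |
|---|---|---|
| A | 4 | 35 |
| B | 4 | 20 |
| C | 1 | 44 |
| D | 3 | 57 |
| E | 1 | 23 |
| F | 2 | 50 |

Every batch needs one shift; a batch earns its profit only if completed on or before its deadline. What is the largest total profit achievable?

By profit: D(d3,57), F(d2,50), C(d1,44), A(d4,35), E(d1,23), B(d4,20)
D→slot 3; F→slot 2; C→slot 1; A→slot 4; E skipped; B skipped.
Profit = 44 + 50 + 57 + 35 = 186

186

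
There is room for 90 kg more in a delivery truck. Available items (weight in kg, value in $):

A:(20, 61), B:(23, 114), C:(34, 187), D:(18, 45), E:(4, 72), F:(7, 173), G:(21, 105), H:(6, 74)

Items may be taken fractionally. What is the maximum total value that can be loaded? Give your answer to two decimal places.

700.22

Greedy by value/weight ratio, highest first.
Ratios (sorted): F 24.71, E 18.00, H 12.33, C 5.50, G 5.00, B 4.96, A 3.05, D 2.50
take F (7 @ 173); take E (4 @ 72); take H (6 @ 74); take C (34 @ 187); take G (21 @ 105); take 18/23 of B → 89.22. Capacity used 90/90.
Total value = 700.22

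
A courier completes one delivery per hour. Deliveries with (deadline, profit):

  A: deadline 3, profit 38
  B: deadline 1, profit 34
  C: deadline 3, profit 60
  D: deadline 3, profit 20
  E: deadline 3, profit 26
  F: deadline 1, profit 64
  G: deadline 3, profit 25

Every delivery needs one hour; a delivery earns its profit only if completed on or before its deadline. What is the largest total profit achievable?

162

Take jobs in profit order; each goes to the latest open slot no later than its deadline.
By profit: F(d1,64), C(d3,60), A(d3,38), B(d1,34), E(d3,26), G(d3,25), D(d3,20)
F→slot 1; C→slot 3; A→slot 2; B skipped; E skipped; G skipped; D skipped.
Profit = 64 + 38 + 60 = 162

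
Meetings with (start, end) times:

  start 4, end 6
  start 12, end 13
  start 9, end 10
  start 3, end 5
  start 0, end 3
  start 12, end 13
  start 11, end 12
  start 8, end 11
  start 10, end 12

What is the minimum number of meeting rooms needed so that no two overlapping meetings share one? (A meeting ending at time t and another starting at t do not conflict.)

2

The answer is the maximum number of intervals overlapping at any instant.
starts: [0, 3, 4, 8, 9, 10, 11, 12, 12]
ends:   [3, 5, 6, 10, 11, 12, 12, 13, 13]
s0→1 e3→0 s3→1 s4→2  — peak 2.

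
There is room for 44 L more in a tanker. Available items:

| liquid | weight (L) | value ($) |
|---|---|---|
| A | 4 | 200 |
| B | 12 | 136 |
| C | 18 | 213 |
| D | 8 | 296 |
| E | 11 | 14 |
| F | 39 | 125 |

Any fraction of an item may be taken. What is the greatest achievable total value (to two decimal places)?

851.41

Sort by value per unit weight and fill in that order.
Ratios (sorted): A 50.00, D 37.00, C 11.83, B 11.33, F 3.21, E 1.27
take A (4 @ 200); take D (8 @ 296); take C (18 @ 213); take B (12 @ 136); take 2/39 of F → 6.41. Capacity used 44/44.
Total value = 851.41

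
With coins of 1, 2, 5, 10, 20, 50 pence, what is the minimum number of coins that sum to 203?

203 − 4×50→3 − 1×2→1 − 1×1→0
Total coins = 4 + 1 + 1 = 6

6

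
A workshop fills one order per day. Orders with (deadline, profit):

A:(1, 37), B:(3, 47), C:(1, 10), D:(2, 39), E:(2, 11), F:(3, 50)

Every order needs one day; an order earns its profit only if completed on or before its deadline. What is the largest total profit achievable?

136

Sort by profit descending; place each in the latest free slot ≤ its deadline.
Profit order: F=50 B=47 D=39 A=37 E=11 C=10
Assign: F→slot 3, B→slot 2, D→slot 1, A skipped, E skipped, C skipped.
Slots: [1:D] [2:B] [3:F]
Profit = 39 + 47 + 50 = 136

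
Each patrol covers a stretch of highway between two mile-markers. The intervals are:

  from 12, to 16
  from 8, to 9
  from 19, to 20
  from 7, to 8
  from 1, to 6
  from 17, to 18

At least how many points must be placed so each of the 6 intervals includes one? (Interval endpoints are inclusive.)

Sorted: [1,6] [7,8] [8,9] [12,16] [17,18] [19,20]
{[1,6]} hit by 6; {[7,8],[8,9]} hit by 8; {[12,16]} hit by 16; {[17,18]} hit by 18; {[19,20]} hit by 20.
Points: 6, 8, 16, 18, 20 (5 total).

5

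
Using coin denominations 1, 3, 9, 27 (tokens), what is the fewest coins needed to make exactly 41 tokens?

5

41 − 1×27→14 − 1×9→5 − 1×3→2 − 2×1→0
Total coins = 1 + 1 + 1 + 2 = 5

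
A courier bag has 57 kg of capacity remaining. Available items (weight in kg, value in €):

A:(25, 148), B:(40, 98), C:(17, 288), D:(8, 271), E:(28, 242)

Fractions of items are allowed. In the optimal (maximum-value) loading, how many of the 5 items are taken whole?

Order: D (271/8=33.88) > C (288/17=16.94) > E (242/28=8.64) > A (148/25=5.92) > B (98/40=2.45)
Fill: take D (8 @ 271) → take C (17 @ 288) → take E (28 @ 242) → take 4/25 of A → 23.68; 57/57 used.
3 item(s) taken whole; one partial (take 4/25 of A).

3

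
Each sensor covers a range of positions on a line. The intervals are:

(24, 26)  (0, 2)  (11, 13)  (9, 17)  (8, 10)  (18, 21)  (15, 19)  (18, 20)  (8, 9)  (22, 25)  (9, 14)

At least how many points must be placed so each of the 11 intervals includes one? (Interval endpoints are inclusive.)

5

Process intervals by earliest right end; each time one isn't hit yet, stab at its right endpoint.
Sorted: [0,2] [8,9] [8,10] [11,13] [9,14] [9,17] [15,19] [18,20] [18,21] [22,25] [24,26]
{[0,2]} hit by 2; {[8,9],[8,10]} hit by 9; {[11,13],[9,14],[9,17]} hit by 13; {[15,19],[18,20],[18,21]} hit by 19; {[22,25],[24,26]} hit by 25.
Points: 2, 9, 13, 19, 25 (5 total).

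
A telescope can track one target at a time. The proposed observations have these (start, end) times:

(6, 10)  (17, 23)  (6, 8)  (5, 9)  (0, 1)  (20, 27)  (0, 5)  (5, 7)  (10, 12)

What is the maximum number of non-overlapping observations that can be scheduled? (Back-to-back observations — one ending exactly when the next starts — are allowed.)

4

Greedy by earliest finish: after sorting by end time, pick each interval compatible with the last pick.
By end time: (0,1), (0,5), (5,7), (6,8), (5,9), (6,10), (10,12), (17,23), (20,27).
Pick (0,1); next start ≥ 1 → (5,7); next start ≥ 7 → (10,12); next start ≥ 12 → (17,23).
Selected 4 observations.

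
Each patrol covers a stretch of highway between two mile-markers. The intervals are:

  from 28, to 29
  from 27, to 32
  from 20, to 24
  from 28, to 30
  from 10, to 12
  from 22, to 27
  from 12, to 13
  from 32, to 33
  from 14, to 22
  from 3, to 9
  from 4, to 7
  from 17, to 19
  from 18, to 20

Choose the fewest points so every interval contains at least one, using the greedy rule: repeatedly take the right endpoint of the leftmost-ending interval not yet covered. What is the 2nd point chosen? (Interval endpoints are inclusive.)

Process intervals by earliest right end; each time one isn't hit yet, stab at its right endpoint.
Sorted: [4,7] [3,9] [10,12] [12,13] [17,19] [18,20] [14,22] [20,24] [22,27] [28,29] [28,30] [27,32] [32,33]
{[4,7],[3,9]} hit by 7; {[10,12],[12,13]} hit by 12; {[17,19],[18,20],[14,22]} hit by 19; {[20,24],[22,27]} hit by 24; {[28,29],[28,30],[27,32]} hit by 29; {[32,33]} hit by 33.
Points: 7, 12, 19, 24, 29, 33 (6 total).

12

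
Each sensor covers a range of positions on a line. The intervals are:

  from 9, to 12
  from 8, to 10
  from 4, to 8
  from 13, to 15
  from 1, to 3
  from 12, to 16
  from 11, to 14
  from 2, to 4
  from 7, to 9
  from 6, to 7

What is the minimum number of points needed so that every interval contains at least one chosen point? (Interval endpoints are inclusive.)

4

Sort by right endpoint; whenever an interval is uncovered, place a point at its right end.
Sorted: [1,3] [2,4] [6,7] [4,8] [7,9] [8,10] [9,12] [11,14] [13,15] [12,16]
{[1,3],[2,4]} hit by 3; {[6,7],[4,8],[7,9]} hit by 7; {[8,10],[9,12]} hit by 10; {[11,14],[13,15],[12,16]} hit by 14.
Points: 3, 7, 10, 14 (4 total).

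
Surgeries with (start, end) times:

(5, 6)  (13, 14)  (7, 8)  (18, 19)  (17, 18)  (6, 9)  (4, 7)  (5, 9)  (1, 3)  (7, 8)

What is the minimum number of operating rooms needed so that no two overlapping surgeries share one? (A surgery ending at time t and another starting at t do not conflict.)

The answer is the maximum number of intervals overlapping at any instant.
starts: [1, 4, 5, 5, 6, 7, 7, 13, 17, 18]
ends:   [3, 6, 7, 8, 8, 9, 9, 14, 18, 19]
s1→1 e3→0 s4→1 s5→2 s5→3 e6→2 s6→3 e7→2 s7→3 s7→4  — peak 4.

4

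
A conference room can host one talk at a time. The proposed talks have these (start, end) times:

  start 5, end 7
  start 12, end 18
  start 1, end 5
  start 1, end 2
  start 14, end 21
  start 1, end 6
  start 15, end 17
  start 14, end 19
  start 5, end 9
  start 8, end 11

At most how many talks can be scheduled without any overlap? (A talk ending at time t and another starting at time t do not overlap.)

4

Order by finish time; keep every interval that doesn't clash with the previous kept one.
Sorted by end: (1,2)  (1,5)  (1,6)  (5,7)  (5,9)  (8,11)  (15,17)  (12,18)  (14,19)  (14,21)
take (1,2); take (5,7); take (8,11); take (15,17); skip (12,18); skip (14,19); skip (14,21).
Selected 4 talks.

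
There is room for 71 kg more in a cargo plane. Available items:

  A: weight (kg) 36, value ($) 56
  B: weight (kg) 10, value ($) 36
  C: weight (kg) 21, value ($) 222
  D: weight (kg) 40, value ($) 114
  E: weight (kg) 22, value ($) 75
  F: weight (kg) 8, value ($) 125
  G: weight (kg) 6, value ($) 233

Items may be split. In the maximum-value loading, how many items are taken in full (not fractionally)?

Greedy by value/weight ratio, highest first.
Order: G (233/6=38.83) > F (125/8=15.62) > C (222/21=10.57) > B (36/10=3.60) > E (75/22=3.41) > D (114/40=2.85) > A (56/36=1.56)
Fill: take G (6 @ 233) → take F (8 @ 125) → take C (21 @ 222) → take B (10 @ 36) → take E (22 @ 75) → take 4/40 of D → 11.40; 71/71 used.
5 item(s) taken whole; one partial (take 4/40 of D).

5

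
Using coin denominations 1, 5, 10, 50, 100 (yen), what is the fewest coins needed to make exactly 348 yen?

11

348 − 3×100→48 − 4×10→8 − 1×5→3 − 3×1→0
Total coins = 3 + 4 + 1 + 3 = 11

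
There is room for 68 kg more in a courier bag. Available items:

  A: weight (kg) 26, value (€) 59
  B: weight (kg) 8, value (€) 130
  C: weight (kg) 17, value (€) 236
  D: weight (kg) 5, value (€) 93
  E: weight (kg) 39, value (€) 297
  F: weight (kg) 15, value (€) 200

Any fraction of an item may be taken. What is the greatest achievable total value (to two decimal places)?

834.15

Sort by value per unit weight and fill in that order.
Ratios (sorted): D 18.60, B 16.25, C 13.88, F 13.33, E 7.62, A 2.27
take D (5 @ 93); take B (8 @ 130); take C (17 @ 236); take F (15 @ 200); take 23/39 of E → 175.15. Capacity used 68/68.
Total value = 834.15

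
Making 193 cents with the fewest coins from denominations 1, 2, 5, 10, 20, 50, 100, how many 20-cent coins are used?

Greedy: take as many of the largest coin as possible, then repeat with the remainder.
193 − 1×100→93 − 1×50→43 − 2×20→3 − 1×2→1 − 1×1→0
Count of 20: 2

2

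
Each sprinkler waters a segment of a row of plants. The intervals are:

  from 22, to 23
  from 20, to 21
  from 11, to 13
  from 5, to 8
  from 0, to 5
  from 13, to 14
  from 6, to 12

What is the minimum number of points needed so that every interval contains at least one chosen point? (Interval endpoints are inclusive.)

5

By right end: [0,5]  [5,8]  [6,12]  [11,13]  [13,14]  [20,21]  [22,23]
[0,5] uncovered → point at 5; [6,12] uncovered → point at 12; [13,14] uncovered → point at 14; [20,21] uncovered → point at 21; [22,23] uncovered → point at 23.
Points: 5, 12, 14, 21, 23 (5 total).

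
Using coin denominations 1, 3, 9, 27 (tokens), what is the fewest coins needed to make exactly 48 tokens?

48 − 1×27→21 − 2×9→3 − 1×3→0
Total coins = 1 + 2 + 1 = 4

4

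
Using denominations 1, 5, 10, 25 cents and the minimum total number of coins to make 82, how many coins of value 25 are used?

Use the largest denomination that fits, subtract, and repeat.
82 = 3×25 + 1×5 + 2×1
Count of 25: 3

3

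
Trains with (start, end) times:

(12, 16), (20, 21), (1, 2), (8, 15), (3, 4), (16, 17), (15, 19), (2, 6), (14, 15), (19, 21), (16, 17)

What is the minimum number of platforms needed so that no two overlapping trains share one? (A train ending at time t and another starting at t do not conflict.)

Count concurrent intervals with a sweep; the peak is the room count.
Events (time:±→running): 1:+→1 2:-→0 2:+→1 3:+→2 4:-→1 6:-→0 8:+→1 12:+→2 14:+→3 … peak 3.

3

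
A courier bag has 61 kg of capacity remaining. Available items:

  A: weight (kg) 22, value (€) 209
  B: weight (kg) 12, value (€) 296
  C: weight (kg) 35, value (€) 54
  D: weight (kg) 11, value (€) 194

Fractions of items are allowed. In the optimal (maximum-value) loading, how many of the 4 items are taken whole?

3

Order: B (296/12=24.67) > D (194/11=17.64) > A (209/22=9.50) > C (54/35=1.54)
Fill: take B (12 @ 296) → take D (11 @ 194) → take A (22 @ 209) → take 16/35 of C → 24.69; 61/61 used.
3 item(s) taken whole; one partial (take 16/35 of C).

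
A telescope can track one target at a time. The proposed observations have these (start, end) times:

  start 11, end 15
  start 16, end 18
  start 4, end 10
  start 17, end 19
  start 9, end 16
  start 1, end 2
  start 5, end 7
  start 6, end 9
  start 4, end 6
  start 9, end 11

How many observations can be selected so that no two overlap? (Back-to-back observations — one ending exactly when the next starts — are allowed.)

6

Order by finish time; keep every interval that doesn't clash with the previous kept one.
Sorted by end: (1,2)  (4,6)  (5,7)  (6,9)  (4,10)  (9,11)  (11,15)  (9,16)  (16,18)  (17,19)
take (1,2); take (4,6); take (6,9); skip (4,10); take (9,11); take (11,15); take (16,18); skip (17,19).
Selected 6 observations.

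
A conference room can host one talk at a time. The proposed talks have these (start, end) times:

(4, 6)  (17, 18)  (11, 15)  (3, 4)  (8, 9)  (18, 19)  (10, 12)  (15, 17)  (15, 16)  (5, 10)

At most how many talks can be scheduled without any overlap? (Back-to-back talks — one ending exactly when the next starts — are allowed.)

Sort by end time and greedily take each interval whose start is ≥ the last chosen end.
Sorted by end: (3,4)  (4,6)  (8,9)  (5,10)  (10,12)  (11,15)  (15,16)  (15,17)  (17,18)  (18,19)
take (3,4); take (4,6); take (8,9); take (10,12); skip (11,15); take (15,16); take (17,18); take (18,19).
Selected 7 talks.

7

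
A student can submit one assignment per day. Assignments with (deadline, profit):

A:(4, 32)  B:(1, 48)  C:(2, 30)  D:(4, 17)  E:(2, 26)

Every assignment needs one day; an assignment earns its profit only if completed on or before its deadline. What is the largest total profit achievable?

Profit order: B=48 A=32 C=30 E=26 D=17
Assign: B→slot 1, A→slot 4, C→slot 2, E skipped, D→slot 3.
Slots: [1:B] [2:C] [3:D] [4:A]
Profit = 48 + 30 + 17 + 32 = 127

127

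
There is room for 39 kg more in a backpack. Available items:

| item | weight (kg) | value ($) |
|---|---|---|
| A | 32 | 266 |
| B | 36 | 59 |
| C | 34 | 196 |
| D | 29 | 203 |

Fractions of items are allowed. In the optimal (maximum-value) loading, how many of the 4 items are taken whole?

1

Ratios (sorted): A 8.31, D 7.00, C 5.76, B 1.64
take A (32 @ 266); take 7/29 of D → 49.00. Capacity used 39/39.
1 item(s) taken whole; one partial (take 7/29 of D).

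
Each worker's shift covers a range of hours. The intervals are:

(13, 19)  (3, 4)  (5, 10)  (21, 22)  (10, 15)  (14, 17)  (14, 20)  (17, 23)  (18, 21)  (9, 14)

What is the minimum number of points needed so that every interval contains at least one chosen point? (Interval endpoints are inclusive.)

4

Sort by right endpoint; whenever an interval is uncovered, place a point at its right end.
Sorted: [3,4] [5,10] [9,14] [10,15] [14,17] [13,19] [14,20] [18,21] [21,22] [17,23]
{[3,4]} hit by 4; {[5,10],[9,14],[10,15]} hit by 10; {[14,17],[13,19],[14,20]} hit by 17; {[18,21],[21,22],[17,23]} hit by 21.
Points: 4, 10, 17, 21 (4 total).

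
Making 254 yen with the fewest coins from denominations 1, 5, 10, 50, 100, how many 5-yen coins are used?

0

Greedy: take as many of the largest coin as possible, then repeat with the remainder.
254 − 2×100→54 − 1×50→4 − 4×1→0
Count of 5: 0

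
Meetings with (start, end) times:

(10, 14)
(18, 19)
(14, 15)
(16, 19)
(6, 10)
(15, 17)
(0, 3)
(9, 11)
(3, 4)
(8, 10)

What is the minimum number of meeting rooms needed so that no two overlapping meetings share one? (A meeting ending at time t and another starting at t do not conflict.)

3

The answer is the maximum number of intervals overlapping at any instant.
Events (time:±→running): 0:+→1 3:-→0 3:+→1 4:-→0 6:+→1 8:+→2 9:+→3 … peak 3.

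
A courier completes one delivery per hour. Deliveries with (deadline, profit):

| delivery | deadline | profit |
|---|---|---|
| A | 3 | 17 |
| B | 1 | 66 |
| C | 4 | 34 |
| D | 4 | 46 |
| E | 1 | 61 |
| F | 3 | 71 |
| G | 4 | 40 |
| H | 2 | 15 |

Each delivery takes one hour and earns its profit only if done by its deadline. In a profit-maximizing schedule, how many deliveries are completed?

4

Sort by profit descending; place each in the latest free slot ≤ its deadline.
Profit order: F=71 B=66 E=61 D=46 G=40 C=34 A=17 H=15
Assign: F→slot 3, B→slot 1, E skipped, D→slot 4, G→slot 2, C skipped, A skipped, H skipped.
Slots: [1:B] [2:G] [3:F] [4:D]
4 of 8 scheduled.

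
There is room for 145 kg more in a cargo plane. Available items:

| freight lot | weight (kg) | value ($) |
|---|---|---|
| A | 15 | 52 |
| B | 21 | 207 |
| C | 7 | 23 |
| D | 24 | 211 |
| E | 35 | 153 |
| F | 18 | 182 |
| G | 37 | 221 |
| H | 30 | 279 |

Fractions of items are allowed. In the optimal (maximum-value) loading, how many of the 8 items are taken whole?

5

Order: F (182/18=10.11) > B (207/21=9.86) > H (279/30=9.30) > D (211/24=8.79) > G (221/37=5.97) > E (153/35=4.37) > A (52/15=3.47) > C (23/7=3.29)
Fill: take F (18 @ 182) → take B (21 @ 207) → take H (30 @ 279) → take D (24 @ 211) → take G (37 @ 221) → take 15/35 of E → 65.57; 145/145 used.
5 item(s) taken whole; one partial (take 15/35 of E).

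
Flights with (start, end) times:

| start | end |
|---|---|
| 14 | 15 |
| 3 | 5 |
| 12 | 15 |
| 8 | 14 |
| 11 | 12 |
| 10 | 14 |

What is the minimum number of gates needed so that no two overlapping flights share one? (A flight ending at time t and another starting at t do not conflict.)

Count concurrent intervals with a sweep; the peak is the room count.
Events (time:±→running): 3:+→1 5:-→0 8:+→1 10:+→2 11:+→3 … peak 3.

3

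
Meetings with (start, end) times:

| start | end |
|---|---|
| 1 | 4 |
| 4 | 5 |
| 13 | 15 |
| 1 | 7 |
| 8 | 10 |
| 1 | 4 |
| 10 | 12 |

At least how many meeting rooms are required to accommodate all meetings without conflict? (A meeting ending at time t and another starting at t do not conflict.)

3

Count concurrent intervals with a sweep; the peak is the room count.
starts: [1, 1, 1, 4, 8, 10, 13]
ends:   [4, 4, 5, 7, 10, 12, 15]
s1→1 s1→2 s1→3  — peak 3.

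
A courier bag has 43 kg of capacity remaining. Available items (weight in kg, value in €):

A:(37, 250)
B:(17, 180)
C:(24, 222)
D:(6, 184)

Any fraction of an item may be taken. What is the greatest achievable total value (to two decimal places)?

Ratios (sorted): D 30.67, B 10.59, C 9.25, A 6.76
take D (6 @ 184); take B (17 @ 180); take 20/24 of C → 185.00. Capacity used 43/43.
Total value = 549.00

549.00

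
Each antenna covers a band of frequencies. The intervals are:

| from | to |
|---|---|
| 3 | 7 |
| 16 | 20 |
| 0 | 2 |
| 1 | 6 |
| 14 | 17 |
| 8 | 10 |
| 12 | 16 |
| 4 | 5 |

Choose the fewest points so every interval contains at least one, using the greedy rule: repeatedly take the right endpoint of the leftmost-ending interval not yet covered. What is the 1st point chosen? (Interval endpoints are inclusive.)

By right end: [0,2]  [4,5]  [1,6]  [3,7]  [8,10]  [12,16]  [14,17]  [16,20]
[0,2] uncovered → point at 2; [4,5] uncovered → point at 5; [8,10] uncovered → point at 10; [12,16] uncovered → point at 16.
Points: 2, 5, 10, 16 (4 total).

2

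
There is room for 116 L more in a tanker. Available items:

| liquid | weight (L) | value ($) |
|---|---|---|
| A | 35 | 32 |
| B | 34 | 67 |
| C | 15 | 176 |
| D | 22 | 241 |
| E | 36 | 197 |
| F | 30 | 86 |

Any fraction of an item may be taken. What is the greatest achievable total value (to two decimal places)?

Greedy by value/weight ratio, highest first.
Ratios (sorted): C 11.73, D 10.95, E 5.47, F 2.87, B 1.97, A 0.91
take C (15 @ 176); take D (22 @ 241); take E (36 @ 197); take F (30 @ 86); take 13/34 of B → 25.62. Capacity used 116/116.
Total value = 725.62

725.62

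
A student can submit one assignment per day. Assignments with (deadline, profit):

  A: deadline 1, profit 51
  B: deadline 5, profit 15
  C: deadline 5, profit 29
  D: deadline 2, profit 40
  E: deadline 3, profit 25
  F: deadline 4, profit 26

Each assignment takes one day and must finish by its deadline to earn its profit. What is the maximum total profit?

By profit: A(d1,51), D(d2,40), C(d5,29), F(d4,26), E(d3,25), B(d5,15)
A→slot 1; D→slot 2; C→slot 5; F→slot 4; E→slot 3; B skipped.
Profit = 51 + 40 + 25 + 26 + 29 = 171

171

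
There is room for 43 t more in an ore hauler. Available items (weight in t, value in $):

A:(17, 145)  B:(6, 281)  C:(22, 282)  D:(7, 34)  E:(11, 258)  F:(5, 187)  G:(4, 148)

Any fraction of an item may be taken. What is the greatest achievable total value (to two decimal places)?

1091.91

Order: B (281/6=46.83) > F (187/5=37.40) > G (148/4=37.00) > E (258/11=23.45) > C (282/22=12.82) > A (145/17=8.53) > D (34/7=4.86)
Fill: take B (6 @ 281) → take F (5 @ 187) → take G (4 @ 148) → take E (11 @ 258) → take 17/22 of C → 217.91; 43/43 used.
Total value = 1091.91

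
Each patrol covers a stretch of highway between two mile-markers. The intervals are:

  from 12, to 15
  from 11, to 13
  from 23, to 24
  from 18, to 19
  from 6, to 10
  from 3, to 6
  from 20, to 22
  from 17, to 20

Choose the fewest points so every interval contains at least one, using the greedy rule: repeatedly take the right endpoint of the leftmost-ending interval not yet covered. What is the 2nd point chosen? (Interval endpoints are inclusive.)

By right end: [3,6]  [6,10]  [11,13]  [12,15]  [18,19]  [17,20]  [20,22]  [23,24]
[3,6] uncovered → point at 6; [11,13] uncovered → point at 13; [18,19] uncovered → point at 19; [20,22] uncovered → point at 22; [23,24] uncovered → point at 24.
Points: 6, 13, 19, 22, 24 (5 total).

13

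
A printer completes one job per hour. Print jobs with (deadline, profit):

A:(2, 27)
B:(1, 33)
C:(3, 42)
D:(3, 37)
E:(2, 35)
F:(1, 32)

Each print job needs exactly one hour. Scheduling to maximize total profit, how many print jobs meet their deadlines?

Take jobs in profit order; each goes to the latest open slot no later than its deadline.
Profit order: C=42 D=37 E=35 B=33 F=32 A=27
Assign: C→slot 3, D→slot 2, E→slot 1, B skipped, F skipped, A skipped.
Slots: [1:E] [2:D] [3:C]
3 of 6 scheduled.

3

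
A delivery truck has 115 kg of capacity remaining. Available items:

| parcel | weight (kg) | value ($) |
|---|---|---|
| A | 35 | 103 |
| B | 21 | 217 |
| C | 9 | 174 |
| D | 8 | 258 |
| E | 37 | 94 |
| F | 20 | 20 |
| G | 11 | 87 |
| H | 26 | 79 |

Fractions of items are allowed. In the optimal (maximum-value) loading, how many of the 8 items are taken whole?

Greedy by value/weight ratio, highest first.
Order: D (258/8=32.25) > C (174/9=19.33) > B (217/21=10.33) > G (87/11=7.91) > H (79/26=3.04) > A (103/35=2.94) > E (94/37=2.54) > F (20/20=1.00)
Fill: take D (8 @ 258) → take C (9 @ 174) → take B (21 @ 217) → take G (11 @ 87) → take H (26 @ 79) → take A (35 @ 103) → take 5/37 of E → 12.70; 115/115 used.
6 item(s) taken whole; one partial (take 5/37 of E).

6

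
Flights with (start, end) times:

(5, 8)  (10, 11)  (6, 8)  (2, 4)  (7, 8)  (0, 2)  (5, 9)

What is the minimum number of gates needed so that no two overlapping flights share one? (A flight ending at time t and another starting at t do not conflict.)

The answer is the maximum number of intervals overlapping at any instant.
starts: [0, 2, 5, 5, 6, 7, 10]
ends:   [2, 4, 8, 8, 8, 9, 11]
s0→1 e2→0 s2→1 e4→0 s5→1 s5→2 s6→3 s7→4  — peak 4.

4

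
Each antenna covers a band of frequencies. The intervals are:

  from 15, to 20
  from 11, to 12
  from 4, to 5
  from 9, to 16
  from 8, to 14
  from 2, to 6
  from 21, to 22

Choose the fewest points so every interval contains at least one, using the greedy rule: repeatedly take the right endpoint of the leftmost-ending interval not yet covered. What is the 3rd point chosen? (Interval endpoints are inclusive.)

20

By right end: [4,5]  [2,6]  [11,12]  [8,14]  [9,16]  [15,20]  [21,22]
[4,5] uncovered → point at 5; [11,12] uncovered → point at 12; [15,20] uncovered → point at 20; [21,22] uncovered → point at 22.
Points: 5, 12, 20, 22 (4 total).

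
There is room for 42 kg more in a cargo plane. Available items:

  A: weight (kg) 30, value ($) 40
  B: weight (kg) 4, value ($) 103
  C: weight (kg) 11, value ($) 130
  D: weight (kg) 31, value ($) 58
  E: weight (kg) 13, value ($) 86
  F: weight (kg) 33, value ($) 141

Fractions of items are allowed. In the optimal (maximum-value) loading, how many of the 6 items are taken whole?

3

Ratios (sorted): B 25.75, C 11.82, E 6.62, F 4.27, D 1.87, A 1.33
take B (4 @ 103); take C (11 @ 130); take E (13 @ 86); take 14/33 of F → 59.82. Capacity used 42/42.
3 item(s) taken whole; one partial (take 14/33 of F).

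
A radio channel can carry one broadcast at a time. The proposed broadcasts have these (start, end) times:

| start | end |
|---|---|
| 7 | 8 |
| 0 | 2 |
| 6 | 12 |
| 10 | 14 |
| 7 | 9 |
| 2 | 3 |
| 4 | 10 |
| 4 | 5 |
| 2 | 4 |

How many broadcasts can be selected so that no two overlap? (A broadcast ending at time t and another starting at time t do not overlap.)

Sort by end time and greedily take each interval whose start is ≥ the last chosen end.
Sorted by end: (0,2)  (2,3)  (2,4)  (4,5)  (7,8)  (7,9)  (4,10)  (6,12)  (10,14)
take (0,2); take (2,3); skip (2,4); take (4,5); take (7,8); skip (7,9); take (10,14).
Selected 5 broadcasts.

5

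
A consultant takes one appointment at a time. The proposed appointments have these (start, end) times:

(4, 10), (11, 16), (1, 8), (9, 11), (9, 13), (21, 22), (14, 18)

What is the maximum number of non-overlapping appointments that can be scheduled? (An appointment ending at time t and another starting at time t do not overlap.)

4

Order by finish time; keep every interval that doesn't clash with the previous kept one.
Sorted by end: (1,8)  (4,10)  (9,11)  (9,13)  (11,16)  (14,18)  (21,22)
take (1,8); take (9,11); skip (9,13); take (11,16); skip (14,18); take (21,22).
Selected 4 appointments.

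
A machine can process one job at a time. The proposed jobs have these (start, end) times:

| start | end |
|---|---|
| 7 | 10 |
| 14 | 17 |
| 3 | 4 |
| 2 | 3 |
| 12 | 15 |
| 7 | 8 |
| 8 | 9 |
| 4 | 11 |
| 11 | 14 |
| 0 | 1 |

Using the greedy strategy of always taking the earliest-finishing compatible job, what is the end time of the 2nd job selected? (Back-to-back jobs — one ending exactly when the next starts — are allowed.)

Order by finish time; keep every interval that doesn't clash with the previous kept one.
Sorted by end: (0,1)  (2,3)  (3,4)  (7,8)  (8,9)  (7,10)  (4,11)  (11,14)  (12,15)  (14,17)
take (0,1); take (2,3); take (3,4); take (7,8); take (8,9); take (11,14); take (14,17).
Selected: (0,1) (2,3) (3,4) (7,8) (8,9) (11,14) (14,17)

3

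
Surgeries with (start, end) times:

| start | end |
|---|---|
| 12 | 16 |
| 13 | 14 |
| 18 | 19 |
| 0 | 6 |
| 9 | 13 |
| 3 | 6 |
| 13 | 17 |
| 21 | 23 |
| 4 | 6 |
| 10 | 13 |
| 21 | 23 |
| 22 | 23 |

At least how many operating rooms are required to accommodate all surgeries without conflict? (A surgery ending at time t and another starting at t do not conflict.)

3

Events (time:±→running): 0:+→1 3:+→2 4:+→3 … peak 3.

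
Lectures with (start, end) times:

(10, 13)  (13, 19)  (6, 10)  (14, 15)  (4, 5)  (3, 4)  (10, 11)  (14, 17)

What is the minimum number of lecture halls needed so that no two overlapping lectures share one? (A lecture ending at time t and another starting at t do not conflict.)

Events (time:±→running): 3:+→1 4:-→0 4:+→1 5:-→0 6:+→1 10:-→0 10:+→1 10:+→2 11:-→1 13:-→0 13:+→1 14:+→2 14:+→3 … peak 3.

3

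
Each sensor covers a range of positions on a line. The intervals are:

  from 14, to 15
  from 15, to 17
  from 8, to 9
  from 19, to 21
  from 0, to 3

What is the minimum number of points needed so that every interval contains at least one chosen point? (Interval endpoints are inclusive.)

Sorted: [0,3] [8,9] [14,15] [15,17] [19,21]
{[0,3]} hit by 3; {[8,9]} hit by 9; {[14,15],[15,17]} hit by 15; {[19,21]} hit by 21.
Points: 3, 9, 15, 21 (4 total).

4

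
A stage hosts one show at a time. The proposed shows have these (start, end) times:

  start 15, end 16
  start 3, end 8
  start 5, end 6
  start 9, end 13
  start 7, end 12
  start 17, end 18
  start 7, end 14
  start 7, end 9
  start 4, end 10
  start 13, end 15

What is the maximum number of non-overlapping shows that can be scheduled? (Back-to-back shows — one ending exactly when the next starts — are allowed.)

Sort by end time and greedily take each interval whose start is ≥ the last chosen end.
Sorted by end: (5,6)  (3,8)  (7,9)  (4,10)  (7,12)  (9,13)  (7,14)  (13,15)  (15,16)  (17,18)
take (5,6); take (7,9); take (9,13); take (13,15); take (15,16); take (17,18).
Selected 6 shows.

6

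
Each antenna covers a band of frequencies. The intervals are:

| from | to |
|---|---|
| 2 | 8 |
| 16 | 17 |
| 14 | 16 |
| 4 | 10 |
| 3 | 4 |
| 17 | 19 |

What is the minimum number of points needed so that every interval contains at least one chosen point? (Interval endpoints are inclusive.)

3

Sort by right endpoint; whenever an interval is uncovered, place a point at its right end.
By right end: [3,4]  [2,8]  [4,10]  [14,16]  [16,17]  [17,19]
[3,4] uncovered → point at 4; [14,16] uncovered → point at 16; [17,19] uncovered → point at 19.
Points: 4, 16, 19 (3 total).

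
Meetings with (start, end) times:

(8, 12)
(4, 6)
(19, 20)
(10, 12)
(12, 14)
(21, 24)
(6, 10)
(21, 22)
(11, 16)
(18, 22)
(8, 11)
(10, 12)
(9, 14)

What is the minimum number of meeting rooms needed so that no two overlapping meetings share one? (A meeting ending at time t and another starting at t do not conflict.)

starts: [4, 6, 8, 8, 9, 10, 10, 11, 12, 18, 19, 21, 21]
ends:   [6, 10, 11, 12, 12, 12, 14, 14, 16, 20, 22, 22, 24]
s4→1 e6→0 s6→1 s8→2 s8→3 s9→4 e10→3 s10→4 s10→5  — peak 5.

5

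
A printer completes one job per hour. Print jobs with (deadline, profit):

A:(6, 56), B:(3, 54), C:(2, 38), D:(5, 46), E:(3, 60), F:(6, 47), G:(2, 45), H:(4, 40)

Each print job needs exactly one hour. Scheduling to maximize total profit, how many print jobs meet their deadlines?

Take jobs in profit order; each goes to the latest open slot no later than its deadline.
Profit order: E=60 A=56 B=54 F=47 D=46 G=45 H=40 C=38
Assign: E→slot 3, A→slot 6, B→slot 2, F→slot 5, D→slot 4, G→slot 1, H skipped, C skipped.
Slots: [1:G] [2:B] [3:E] [4:D] [5:F] [6:A]
6 of 8 scheduled.

6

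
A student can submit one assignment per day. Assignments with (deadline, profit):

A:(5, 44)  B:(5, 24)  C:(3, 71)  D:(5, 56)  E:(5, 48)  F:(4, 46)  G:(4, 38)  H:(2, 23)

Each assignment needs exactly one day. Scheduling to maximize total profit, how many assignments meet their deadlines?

5

By profit: C(d3,71), D(d5,56), E(d5,48), F(d4,46), A(d5,44), G(d4,38), B(d5,24), H(d2,23)
C→slot 3; D→slot 5; E→slot 4; F→slot 2; A→slot 1; G skipped; B skipped; H skipped.
5 of 8 scheduled.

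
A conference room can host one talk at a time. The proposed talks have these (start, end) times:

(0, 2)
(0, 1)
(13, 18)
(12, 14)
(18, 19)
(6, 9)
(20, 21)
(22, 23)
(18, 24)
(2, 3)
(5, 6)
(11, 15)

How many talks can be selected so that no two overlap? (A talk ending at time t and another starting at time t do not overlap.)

Sort by end time and greedily take each interval whose start is ≥ the last chosen end.
Sorted by end: (0,1)  (0,2)  (2,3)  (5,6)  (6,9)  (12,14)  (11,15)  (13,18)  (18,19)  (20,21)  (22,23)  (18,24)
take (0,1); take (2,3); take (5,6); take (6,9); take (12,14); skip (13,18); take (18,19); take (20,21); take (22,23).
Selected 8 talks.

8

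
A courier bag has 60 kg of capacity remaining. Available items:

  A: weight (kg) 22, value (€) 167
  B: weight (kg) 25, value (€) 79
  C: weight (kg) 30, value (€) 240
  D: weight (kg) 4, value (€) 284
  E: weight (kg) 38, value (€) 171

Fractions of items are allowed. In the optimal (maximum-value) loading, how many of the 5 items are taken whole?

Ratios (sorted): D 71.00, C 8.00, A 7.59, E 4.50, B 3.16
take D (4 @ 284); take C (30 @ 240); take A (22 @ 167); take 4/38 of E → 18.00. Capacity used 60/60.
3 item(s) taken whole; one partial (take 4/38 of E).

3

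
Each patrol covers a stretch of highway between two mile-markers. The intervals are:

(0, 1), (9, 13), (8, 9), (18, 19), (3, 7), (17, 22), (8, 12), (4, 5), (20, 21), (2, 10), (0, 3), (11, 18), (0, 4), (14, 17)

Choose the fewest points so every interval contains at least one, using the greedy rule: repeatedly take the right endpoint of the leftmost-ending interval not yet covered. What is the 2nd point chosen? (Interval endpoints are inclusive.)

5

Sorted: [0,1] [0,3] [0,4] [4,5] [3,7] [8,9] [2,10] [8,12] [9,13] [14,17] [11,18] [18,19] [20,21] [17,22]
{[0,1],[0,3],[0,4]} hit by 1; {[4,5],[3,7]} hit by 5; {[8,9],[2,10],[8,12],[9,13]} hit by 9; {[14,17],[11,18]} hit by 17; {[18,19]} hit by 19; {[20,21],[17,22]} hit by 21.
Points: 1, 5, 9, 17, 19, 21 (6 total).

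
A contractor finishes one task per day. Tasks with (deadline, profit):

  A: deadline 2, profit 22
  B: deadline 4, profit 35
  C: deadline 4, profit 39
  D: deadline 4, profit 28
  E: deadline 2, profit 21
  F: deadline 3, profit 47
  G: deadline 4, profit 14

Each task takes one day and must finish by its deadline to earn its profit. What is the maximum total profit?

By profit: F(d3,47), C(d4,39), B(d4,35), D(d4,28), A(d2,22), E(d2,21), G(d4,14)
F→slot 3; C→slot 4; B→slot 2; D→slot 1; A skipped; E skipped; G skipped.
Profit = 28 + 35 + 47 + 39 = 149

149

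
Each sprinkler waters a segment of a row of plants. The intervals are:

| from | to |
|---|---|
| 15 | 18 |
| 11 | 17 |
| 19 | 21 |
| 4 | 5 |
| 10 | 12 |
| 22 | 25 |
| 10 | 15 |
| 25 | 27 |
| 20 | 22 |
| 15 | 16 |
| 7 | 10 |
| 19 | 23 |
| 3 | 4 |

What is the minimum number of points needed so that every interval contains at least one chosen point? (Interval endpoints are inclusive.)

5

Sorted: [3,4] [4,5] [7,10] [10,12] [10,15] [15,16] [11,17] [15,18] [19,21] [20,22] [19,23] [22,25] [25,27]
{[3,4],[4,5]} hit by 4; {[7,10],[10,12],[10,15]} hit by 10; {[15,16],[11,17],[15,18]} hit by 16; {[19,21],[20,22],[19,23]} hit by 21; {[22,25],[25,27]} hit by 25.
Points: 4, 10, 16, 21, 25 (5 total).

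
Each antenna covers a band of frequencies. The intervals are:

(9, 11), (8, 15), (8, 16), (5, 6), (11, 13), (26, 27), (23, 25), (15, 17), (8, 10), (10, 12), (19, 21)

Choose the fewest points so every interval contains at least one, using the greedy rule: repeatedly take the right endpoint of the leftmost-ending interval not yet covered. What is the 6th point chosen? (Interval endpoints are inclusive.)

Sort by right endpoint; whenever an interval is uncovered, place a point at its right end.
Sorted: [5,6] [8,10] [9,11] [10,12] [11,13] [8,15] [8,16] [15,17] [19,21] [23,25] [26,27]
{[5,6]} hit by 6; {[8,10],[9,11],[10,12]} hit by 10; {[11,13],[8,15],[8,16]} hit by 13; {[15,17]} hit by 17; {[19,21]} hit by 21; {[23,25]} hit by 25; {[26,27]} hit by 27.
Points: 6, 10, 13, 17, 21, 25, 27 (7 total).

25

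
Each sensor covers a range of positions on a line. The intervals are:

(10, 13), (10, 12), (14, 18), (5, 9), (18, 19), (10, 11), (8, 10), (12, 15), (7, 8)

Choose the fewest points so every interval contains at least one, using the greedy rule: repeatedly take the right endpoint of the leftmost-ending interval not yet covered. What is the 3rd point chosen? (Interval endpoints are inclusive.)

Process intervals by earliest right end; each time one isn't hit yet, stab at its right endpoint.
By right end: [7,8]  [5,9]  [8,10]  [10,11]  [10,12]  [10,13]  [12,15]  [14,18]  [18,19]
[7,8] uncovered → point at 8; [10,11] uncovered → point at 11; [12,15] uncovered → point at 15; [18,19] uncovered → point at 19.
Points: 8, 11, 15, 19 (4 total).

15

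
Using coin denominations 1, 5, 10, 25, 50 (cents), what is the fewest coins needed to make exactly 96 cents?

96 − 1×50→46 − 1×25→21 − 2×10→1 − 1×1→0
Total coins = 1 + 1 + 2 + 1 = 5

5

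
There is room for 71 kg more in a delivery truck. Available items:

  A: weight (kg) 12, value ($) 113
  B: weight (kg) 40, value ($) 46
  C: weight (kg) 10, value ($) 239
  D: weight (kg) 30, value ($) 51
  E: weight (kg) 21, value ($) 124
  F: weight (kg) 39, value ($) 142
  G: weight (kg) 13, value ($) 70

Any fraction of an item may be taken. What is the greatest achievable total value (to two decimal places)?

Greedy by value/weight ratio, highest first.
Ratios (sorted): C 23.90, A 9.42, E 5.90, G 5.38, F 3.64, D 1.70, B 1.15
take C (10 @ 239); take A (12 @ 113); take E (21 @ 124); take G (13 @ 70); take 15/39 of F → 54.62. Capacity used 71/71.
Total value = 600.62

600.62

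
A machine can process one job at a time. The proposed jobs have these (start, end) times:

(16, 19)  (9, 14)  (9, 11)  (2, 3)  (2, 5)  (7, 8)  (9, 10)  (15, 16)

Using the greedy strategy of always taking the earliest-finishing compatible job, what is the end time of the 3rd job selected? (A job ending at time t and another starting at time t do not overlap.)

Order by finish time; keep every interval that doesn't clash with the previous kept one.
Sorted by end: (2,3)  (2,5)  (7,8)  (9,10)  (9,11)  (9,14)  (15,16)  (16,19)
take (2,3); skip (2,5); take (7,8); take (9,10); take (15,16); take (16,19).
Selected: (2,3) (7,8) (9,10) (15,16) (16,19)

10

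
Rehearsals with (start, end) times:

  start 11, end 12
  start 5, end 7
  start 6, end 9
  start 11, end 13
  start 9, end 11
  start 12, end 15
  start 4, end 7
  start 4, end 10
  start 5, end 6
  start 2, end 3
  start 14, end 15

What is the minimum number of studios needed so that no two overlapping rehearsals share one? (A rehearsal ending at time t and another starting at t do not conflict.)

4

The answer is the maximum number of intervals overlapping at any instant.
Events (time:±→running): 2:+→1 3:-→0 4:+→1 4:+→2 5:+→3 5:+→4 … peak 4.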